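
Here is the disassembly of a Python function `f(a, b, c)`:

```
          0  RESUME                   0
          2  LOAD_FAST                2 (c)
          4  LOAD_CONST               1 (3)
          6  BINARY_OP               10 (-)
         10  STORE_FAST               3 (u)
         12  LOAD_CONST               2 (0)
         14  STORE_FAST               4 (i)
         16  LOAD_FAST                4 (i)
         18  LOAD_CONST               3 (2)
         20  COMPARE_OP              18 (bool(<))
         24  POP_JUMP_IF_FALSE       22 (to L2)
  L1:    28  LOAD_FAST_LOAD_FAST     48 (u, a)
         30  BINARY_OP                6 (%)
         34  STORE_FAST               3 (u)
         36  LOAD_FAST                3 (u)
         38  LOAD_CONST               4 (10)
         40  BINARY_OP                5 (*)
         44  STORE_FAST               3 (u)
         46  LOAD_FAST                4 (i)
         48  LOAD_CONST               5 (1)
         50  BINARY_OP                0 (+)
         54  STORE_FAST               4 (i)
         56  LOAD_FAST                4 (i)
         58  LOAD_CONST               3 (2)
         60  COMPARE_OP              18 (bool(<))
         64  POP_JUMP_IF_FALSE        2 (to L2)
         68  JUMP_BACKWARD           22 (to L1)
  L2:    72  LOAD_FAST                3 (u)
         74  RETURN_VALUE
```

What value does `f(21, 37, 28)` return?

LOAD_FAST c → push 28. Stack: [28]
LOAD_CONST → push 3. Stack: [28, 3]
BINARY_OP - → 28 - 3 = 25. Stack: [25]
STORE_FAST u → u=25. Stack: []
LOAD_CONST → push 0. Stack: [0]
STORE_FAST i → i=0. Stack: []
LOAD_FAST i → push 0. Stack: [0]
LOAD_CONST → push 2. Stack: [0, 2]
COMPARE_OP bool(<) → 0 vs 2 = True. Stack: [True]
POP_JUMP_IF_FALSE → pop True; no jump. Stack: []
LOAD_FAST_LOAD_FAST u,a → push 25,21. Stack: [25, 21]
BINARY_OP % → 25 % 21 = 4. Stack: [4]
STORE_FAST u → u=4. Stack: []
LOAD_FAST u → push 4. Stack: [4]
LOAD_CONST → push 10. Stack: [4, 10]
BINARY_OP * → 4 * 10 = 40. Stack: [40]
STORE_FAST u → u=40. Stack: []
LOAD_FAST i → push 0. Stack: [0]
LOAD_CONST → push 1. Stack: [0, 1]
BINARY_OP + → 0 + 1 = 1. Stack: [1]
STORE_FAST i → i=1. Stack: []
LOAD_FAST i → push 1. Stack: [1]
LOAD_CONST → push 2. Stack: [1, 2]
COMPARE_OP bool(<) → 1 vs 2 = True. Stack: [True]
POP_JUMP_IF_FALSE → pop True; no jump. Stack: []
LOAD_FAST_LOAD_FAST u,a → push 40,21. Stack: [40, 21]
BINARY_OP % → 40 % 21 = 19. Stack: [19]
STORE_FAST u → u=19. Stack: []
LOAD_FAST u → push 19. Stack: [19]
LOAD_CONST → push 10. Stack: [19, 10]
BINARY_OP * → 19 * 10 = 190. Stack: [190]
STORE_FAST u → u=190. Stack: []
LOAD_FAST i → push 1. Stack: [1]
LOAD_CONST → push 1. Stack: [1, 1]
BINARY_OP + → 1 + 1 = 2. Stack: [2]
STORE_FAST i → i=2. Stack: []
LOAD_FAST i → push 2. Stack: [2]
LOAD_CONST → push 2. Stack: [2, 2]
COMPARE_OP bool(<) → 2 vs 2 = False. Stack: [False]
POP_JUMP_IF_FALSE → pop False; jump. Stack: []
LOAD_FAST u → push 190. Stack: [190]
RETURN_VALUE → return 190.

190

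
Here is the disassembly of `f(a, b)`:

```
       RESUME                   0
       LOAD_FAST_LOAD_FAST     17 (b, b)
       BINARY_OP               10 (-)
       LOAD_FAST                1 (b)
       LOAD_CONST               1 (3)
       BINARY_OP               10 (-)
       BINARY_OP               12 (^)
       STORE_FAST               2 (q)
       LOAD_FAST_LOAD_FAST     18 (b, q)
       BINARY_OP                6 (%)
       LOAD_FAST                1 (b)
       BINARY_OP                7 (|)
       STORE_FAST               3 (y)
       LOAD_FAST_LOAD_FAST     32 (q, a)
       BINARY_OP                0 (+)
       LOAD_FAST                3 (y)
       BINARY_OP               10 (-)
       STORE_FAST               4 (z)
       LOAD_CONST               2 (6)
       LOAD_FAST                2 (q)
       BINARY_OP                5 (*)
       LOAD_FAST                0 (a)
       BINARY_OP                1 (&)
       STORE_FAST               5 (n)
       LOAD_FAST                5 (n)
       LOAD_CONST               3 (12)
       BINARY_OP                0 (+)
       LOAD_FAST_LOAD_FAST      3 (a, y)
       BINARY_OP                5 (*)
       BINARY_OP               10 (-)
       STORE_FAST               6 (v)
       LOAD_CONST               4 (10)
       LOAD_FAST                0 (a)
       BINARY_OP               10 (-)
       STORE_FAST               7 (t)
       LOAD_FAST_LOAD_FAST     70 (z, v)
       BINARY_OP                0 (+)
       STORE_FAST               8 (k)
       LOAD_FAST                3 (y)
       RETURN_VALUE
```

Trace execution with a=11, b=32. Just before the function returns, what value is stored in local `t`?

-1

LOAD_FAST_LOAD_FAST b,b → push 32,32. Stack: [32, 32]
BINARY_OP - → 32 - 32 = 0. Stack: [0]
LOAD_FAST b → push 32. Stack: [0, 32]
LOAD_CONST → push 3. Stack: [0, 32, 3]
BINARY_OP - → 32 - 3 = 29. Stack: [0, 29]
BINARY_OP ^ → 0 ^ 29 = 29. Stack: [29]
STORE_FAST q → q=29. Stack: []
LOAD_FAST_LOAD_FAST b,q → push 32,29. Stack: [32, 29]
BINARY_OP % → 32 % 29 = 3. Stack: [3]
LOAD_FAST b → push 32. Stack: [3, 32]
BINARY_OP | → 3 | 32 = 35. Stack: [35]
STORE_FAST y → y=35. Stack: []
LOAD_FAST_LOAD_FAST q,a → push 29,11. Stack: [29, 11]
BINARY_OP + → 29 + 11 = 40. Stack: [40]
LOAD_FAST y → push 35. Stack: [40, 35]
BINARY_OP - → 40 - 35 = 5. Stack: [5]
STORE_FAST z → z=5. Stack: []
LOAD_CONST → push 6. Stack: [6]
LOAD_FAST q → push 29. Stack: [6, 29]
BINARY_OP * → 6 * 29 = 174. Stack: [174]
LOAD_FAST a → push 11. Stack: [174, 11]
BINARY_OP & → 174 & 11 = 10. Stack: [10]
STORE_FAST n → n=10. Stack: []
LOAD_FAST n → push 10. Stack: [10]
LOAD_CONST → push 12. Stack: [10, 12]
BINARY_OP + → 10 + 12 = 22. Stack: [22]
LOAD_FAST_LOAD_FAST a,y → push 11,35. Stack: [22, 11, 35]
BINARY_OP * → 11 * 35 = 385. Stack: [22, 385]
BINARY_OP - → 22 - 385 = -363. Stack: [-363]
STORE_FAST v → v=-363. Stack: []
LOAD_CONST → push 10. Stack: [10]
LOAD_FAST a → push 11. Stack: [10, 11]
BINARY_OP - → 10 - 11 = -1. Stack: [-1]
STORE_FAST t → t=-1. Stack: []
LOAD_FAST_LOAD_FAST z,v → push 5,-363. Stack: [5, -363]
BINARY_OP + → 5 + -363 = -358. Stack: [-358]
STORE_FAST k → k=-358. Stack: []
LOAD_FAST y → push 35. Stack: [35]
RETURN_VALUE → return 35.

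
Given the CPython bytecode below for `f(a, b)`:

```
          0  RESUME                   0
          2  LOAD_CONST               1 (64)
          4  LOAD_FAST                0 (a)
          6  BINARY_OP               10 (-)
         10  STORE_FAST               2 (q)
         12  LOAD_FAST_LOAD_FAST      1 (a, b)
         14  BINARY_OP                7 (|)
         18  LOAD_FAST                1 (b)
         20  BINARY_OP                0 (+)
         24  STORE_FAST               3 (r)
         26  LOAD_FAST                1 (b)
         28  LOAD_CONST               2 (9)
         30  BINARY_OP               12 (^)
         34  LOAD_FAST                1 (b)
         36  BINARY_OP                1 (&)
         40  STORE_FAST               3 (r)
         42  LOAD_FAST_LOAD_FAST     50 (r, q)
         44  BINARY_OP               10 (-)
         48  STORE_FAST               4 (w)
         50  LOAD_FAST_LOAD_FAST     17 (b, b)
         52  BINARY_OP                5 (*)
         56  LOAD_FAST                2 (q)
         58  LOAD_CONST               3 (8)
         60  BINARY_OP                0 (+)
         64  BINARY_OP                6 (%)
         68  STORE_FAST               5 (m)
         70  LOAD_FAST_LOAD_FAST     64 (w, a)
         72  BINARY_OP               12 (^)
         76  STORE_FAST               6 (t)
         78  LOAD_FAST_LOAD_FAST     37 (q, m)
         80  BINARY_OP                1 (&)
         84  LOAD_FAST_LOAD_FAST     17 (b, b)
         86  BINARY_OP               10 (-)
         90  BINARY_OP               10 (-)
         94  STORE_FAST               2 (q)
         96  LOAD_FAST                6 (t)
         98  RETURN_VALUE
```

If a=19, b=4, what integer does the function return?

LOAD_CONST → push 64. Stack: [64]
LOAD_FAST a → push 19. Stack: [64, 19]
BINARY_OP - → 64 - 19 = 45. Stack: [45]
STORE_FAST q → q=45. Stack: []
LOAD_FAST_LOAD_FAST a,b → push 19,4. Stack: [19, 4]
BINARY_OP | → 19 | 4 = 23. Stack: [23]
LOAD_FAST b → push 4. Stack: [23, 4]
BINARY_OP + → 23 + 4 = 27. Stack: [27]
STORE_FAST r → r=27. Stack: []
LOAD_FAST b → push 4. Stack: [4]
LOAD_CONST → push 9. Stack: [4, 9]
BINARY_OP ^ → 4 ^ 9 = 13. Stack: [13]
LOAD_FAST b → push 4. Stack: [13, 4]
BINARY_OP & → 13 & 4 = 4. Stack: [4]
STORE_FAST r → r=4. Stack: []
LOAD_FAST_LOAD_FAST r,q → push 4,45. Stack: [4, 45]
BINARY_OP - → 4 - 45 = -41. Stack: [-41]
STORE_FAST w → w=-41. Stack: []
LOAD_FAST_LOAD_FAST b,b → push 4,4. Stack: [4, 4]
BINARY_OP * → 4 * 4 = 16. Stack: [16]
LOAD_FAST q → push 45. Stack: [16, 45]
LOAD_CONST → push 8. Stack: [16, 45, 8]
BINARY_OP + → 45 + 8 = 53. Stack: [16, 53]
BINARY_OP % → 16 % 53 = 16. Stack: [16]
STORE_FAST m → m=16. Stack: []
LOAD_FAST_LOAD_FAST w,a → push -41,19. Stack: [-41, 19]
BINARY_OP ^ → -41 ^ 19 = -60. Stack: [-60]
STORE_FAST t → t=-60. Stack: []
LOAD_FAST_LOAD_FAST q,m → push 45,16. Stack: [45, 16]
BINARY_OP & → 45 & 16 = 0. Stack: [0]
LOAD_FAST_LOAD_FAST b,b → push 4,4. Stack: [0, 4, 4]
BINARY_OP - → 4 - 4 = 0. Stack: [0, 0]
BINARY_OP - → 0 - 0 = 0. Stack: [0]
STORE_FAST q → q=0. Stack: []
LOAD_FAST t → push -60. Stack: [-60]
RETURN_VALUE → return -60.

-60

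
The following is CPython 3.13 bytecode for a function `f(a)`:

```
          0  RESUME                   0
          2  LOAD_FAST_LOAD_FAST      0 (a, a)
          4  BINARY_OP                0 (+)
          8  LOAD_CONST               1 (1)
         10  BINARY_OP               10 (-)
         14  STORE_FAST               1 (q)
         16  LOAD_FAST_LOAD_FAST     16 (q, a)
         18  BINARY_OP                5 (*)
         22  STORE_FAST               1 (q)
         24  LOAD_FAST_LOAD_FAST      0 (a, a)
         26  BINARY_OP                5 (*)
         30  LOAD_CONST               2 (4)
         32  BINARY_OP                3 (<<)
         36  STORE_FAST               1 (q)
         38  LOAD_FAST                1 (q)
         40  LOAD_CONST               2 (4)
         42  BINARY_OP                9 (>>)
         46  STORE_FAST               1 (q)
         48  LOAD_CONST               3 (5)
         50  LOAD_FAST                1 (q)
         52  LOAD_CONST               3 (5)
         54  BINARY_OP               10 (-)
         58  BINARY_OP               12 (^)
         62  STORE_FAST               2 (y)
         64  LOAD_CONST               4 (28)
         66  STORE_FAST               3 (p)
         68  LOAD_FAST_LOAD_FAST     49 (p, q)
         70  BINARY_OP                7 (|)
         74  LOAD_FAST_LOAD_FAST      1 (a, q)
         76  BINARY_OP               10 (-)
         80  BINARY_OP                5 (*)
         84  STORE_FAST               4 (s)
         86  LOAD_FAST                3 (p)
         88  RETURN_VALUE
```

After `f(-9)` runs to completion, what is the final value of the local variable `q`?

81

LOAD_FAST_LOAD_FAST a,a → push -9,-9. Stack: [-9, -9]
BINARY_OP + → -9 + -9 = -18. Stack: [-18]
LOAD_CONST → push 1. Stack: [-18, 1]
BINARY_OP - → -18 - 1 = -19. Stack: [-19]
STORE_FAST q → q=-19. Stack: []
LOAD_FAST_LOAD_FAST q,a → push -19,-9. Stack: [-19, -9]
BINARY_OP * → -19 * -9 = 171. Stack: [171]
STORE_FAST q → q=171. Stack: []
LOAD_FAST_LOAD_FAST a,a → push -9,-9. Stack: [-9, -9]
BINARY_OP * → -9 * -9 = 81. Stack: [81]
LOAD_CONST → push 4. Stack: [81, 4]
BINARY_OP << → 81 << 4 = 1296. Stack: [1296]
STORE_FAST q → q=1296. Stack: []
LOAD_FAST q → push 1296. Stack: [1296]
LOAD_CONST → push 4. Stack: [1296, 4]
BINARY_OP >> → 1296 >> 4 = 81. Stack: [81]
STORE_FAST q → q=81. Stack: []
LOAD_CONST → push 5. Stack: [5]
LOAD_FAST q → push 81. Stack: [5, 81]
LOAD_CONST → push 5. Stack: [5, 81, 5]
BINARY_OP - → 81 - 5 = 76. Stack: [5, 76]
BINARY_OP ^ → 5 ^ 76 = 73. Stack: [73]
STORE_FAST y → y=73. Stack: []
LOAD_CONST → push 28. Stack: [28]
STORE_FAST p → p=28. Stack: []
LOAD_FAST_LOAD_FAST p,q → push 28,81. Stack: [28, 81]
BINARY_OP | → 28 | 81 = 93. Stack: [93]
LOAD_FAST_LOAD_FAST a,q → push -9,81. Stack: [93, -9, 81]
BINARY_OP - → -9 - 81 = -90. Stack: [93, -90]
BINARY_OP * → 93 * -90 = -8370. Stack: [-8370]
STORE_FAST s → s=-8370. Stack: []
LOAD_FAST p → push 28. Stack: [28]
RETURN_VALUE → return 28.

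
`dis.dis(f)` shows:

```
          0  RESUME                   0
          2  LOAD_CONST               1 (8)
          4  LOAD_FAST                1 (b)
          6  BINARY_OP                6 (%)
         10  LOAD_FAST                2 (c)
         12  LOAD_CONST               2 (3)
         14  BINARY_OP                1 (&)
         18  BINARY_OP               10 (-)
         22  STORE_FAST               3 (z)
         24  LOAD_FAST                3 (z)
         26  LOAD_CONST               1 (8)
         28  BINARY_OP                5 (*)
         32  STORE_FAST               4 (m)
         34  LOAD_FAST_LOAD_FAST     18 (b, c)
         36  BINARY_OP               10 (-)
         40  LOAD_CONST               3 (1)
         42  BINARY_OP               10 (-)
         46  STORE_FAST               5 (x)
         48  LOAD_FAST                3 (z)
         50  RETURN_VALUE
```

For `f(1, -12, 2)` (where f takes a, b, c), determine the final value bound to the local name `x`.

-15

LOAD_CONST → push 8. Stack: [8]
LOAD_FAST b → push -12. Stack: [8, -12]
BINARY_OP % → 8 % -12 = -4. Stack: [-4]
LOAD_FAST c → push 2. Stack: [-4, 2]
LOAD_CONST → push 3. Stack: [-4, 2, 3]
BINARY_OP & → 2 & 3 = 2. Stack: [-4, 2]
BINARY_OP - → -4 - 2 = -6. Stack: [-6]
STORE_FAST z → z=-6. Stack: []
LOAD_FAST z → push -6. Stack: [-6]
LOAD_CONST → push 8. Stack: [-6, 8]
BINARY_OP * → -6 * 8 = -48. Stack: [-48]
STORE_FAST m → m=-48. Stack: []
LOAD_FAST_LOAD_FAST b,c → push -12,2. Stack: [-12, 2]
BINARY_OP - → -12 - 2 = -14. Stack: [-14]
LOAD_CONST → push 1. Stack: [-14, 1]
BINARY_OP - → -14 - 1 = -15. Stack: [-15]
STORE_FAST x → x=-15. Stack: []
LOAD_FAST z → push -6. Stack: [-6]
RETURN_VALUE → return -6.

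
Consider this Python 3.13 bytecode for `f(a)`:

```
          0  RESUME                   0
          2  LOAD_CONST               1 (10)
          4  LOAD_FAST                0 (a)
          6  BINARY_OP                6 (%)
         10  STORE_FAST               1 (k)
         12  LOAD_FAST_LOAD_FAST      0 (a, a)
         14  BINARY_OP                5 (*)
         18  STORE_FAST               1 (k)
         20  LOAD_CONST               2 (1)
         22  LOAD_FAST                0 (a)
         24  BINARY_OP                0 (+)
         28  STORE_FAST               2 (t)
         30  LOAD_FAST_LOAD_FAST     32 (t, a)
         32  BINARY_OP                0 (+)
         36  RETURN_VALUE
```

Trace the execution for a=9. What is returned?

19

LOAD_CONST → push 10. Stack: [10]
LOAD_FAST a → push 9. Stack: [10, 9]
BINARY_OP % → 10 % 9 = 1. Stack: [1]
STORE_FAST k → k=1. Stack: []
LOAD_FAST_LOAD_FAST a,a → push 9,9. Stack: [9, 9]
BINARY_OP * → 9 * 9 = 81. Stack: [81]
STORE_FAST k → k=81. Stack: []
LOAD_CONST → push 1. Stack: [1]
LOAD_FAST a → push 9. Stack: [1, 9]
BINARY_OP + → 1 + 9 = 10. Stack: [10]
STORE_FAST t → t=10. Stack: []
LOAD_FAST_LOAD_FAST t,a → push 10,9. Stack: [10, 9]
BINARY_OP + → 10 + 9 = 19. Stack: [19]
RETURN_VALUE → return 19.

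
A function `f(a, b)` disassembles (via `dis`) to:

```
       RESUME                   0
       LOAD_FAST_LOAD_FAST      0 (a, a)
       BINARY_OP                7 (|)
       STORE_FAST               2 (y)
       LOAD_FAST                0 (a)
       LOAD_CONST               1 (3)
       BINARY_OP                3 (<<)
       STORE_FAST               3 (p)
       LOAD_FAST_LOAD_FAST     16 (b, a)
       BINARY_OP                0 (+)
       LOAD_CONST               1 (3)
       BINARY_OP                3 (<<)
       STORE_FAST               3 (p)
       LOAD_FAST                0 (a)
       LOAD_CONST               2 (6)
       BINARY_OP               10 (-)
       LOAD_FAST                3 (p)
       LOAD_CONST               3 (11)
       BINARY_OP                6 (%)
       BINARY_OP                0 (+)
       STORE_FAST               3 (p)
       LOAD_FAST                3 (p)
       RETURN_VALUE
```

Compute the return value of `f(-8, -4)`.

LOAD_FAST_LOAD_FAST a,a → push -8,-8. Stack: [-8, -8]
BINARY_OP | → -8 | -8 = -8. Stack: [-8]
STORE_FAST y → y=-8. Stack: []
LOAD_FAST a → push -8. Stack: [-8]
LOAD_CONST → push 3. Stack: [-8, 3]
BINARY_OP << → -8 << 3 = -64. Stack: [-64]
STORE_FAST p → p=-64. Stack: []
LOAD_FAST_LOAD_FAST b,a → push -4,-8. Stack: [-4, -8]
BINARY_OP + → -4 + -8 = -12. Stack: [-12]
LOAD_CONST → push 3. Stack: [-12, 3]
BINARY_OP << → -12 << 3 = -96. Stack: [-96]
STORE_FAST p → p=-96. Stack: []
LOAD_FAST a → push -8. Stack: [-8]
LOAD_CONST → push 6. Stack: [-8, 6]
BINARY_OP - → -8 - 6 = -14. Stack: [-14]
LOAD_FAST p → push -96. Stack: [-14, -96]
LOAD_CONST → push 11. Stack: [-14, -96, 11]
BINARY_OP % → -96 % 11 = 3. Stack: [-14, 3]
BINARY_OP + → -14 + 3 = -11. Stack: [-11]
STORE_FAST p → p=-11. Stack: []
LOAD_FAST p → push -11. Stack: [-11]
RETURN_VALUE → return -11.

-11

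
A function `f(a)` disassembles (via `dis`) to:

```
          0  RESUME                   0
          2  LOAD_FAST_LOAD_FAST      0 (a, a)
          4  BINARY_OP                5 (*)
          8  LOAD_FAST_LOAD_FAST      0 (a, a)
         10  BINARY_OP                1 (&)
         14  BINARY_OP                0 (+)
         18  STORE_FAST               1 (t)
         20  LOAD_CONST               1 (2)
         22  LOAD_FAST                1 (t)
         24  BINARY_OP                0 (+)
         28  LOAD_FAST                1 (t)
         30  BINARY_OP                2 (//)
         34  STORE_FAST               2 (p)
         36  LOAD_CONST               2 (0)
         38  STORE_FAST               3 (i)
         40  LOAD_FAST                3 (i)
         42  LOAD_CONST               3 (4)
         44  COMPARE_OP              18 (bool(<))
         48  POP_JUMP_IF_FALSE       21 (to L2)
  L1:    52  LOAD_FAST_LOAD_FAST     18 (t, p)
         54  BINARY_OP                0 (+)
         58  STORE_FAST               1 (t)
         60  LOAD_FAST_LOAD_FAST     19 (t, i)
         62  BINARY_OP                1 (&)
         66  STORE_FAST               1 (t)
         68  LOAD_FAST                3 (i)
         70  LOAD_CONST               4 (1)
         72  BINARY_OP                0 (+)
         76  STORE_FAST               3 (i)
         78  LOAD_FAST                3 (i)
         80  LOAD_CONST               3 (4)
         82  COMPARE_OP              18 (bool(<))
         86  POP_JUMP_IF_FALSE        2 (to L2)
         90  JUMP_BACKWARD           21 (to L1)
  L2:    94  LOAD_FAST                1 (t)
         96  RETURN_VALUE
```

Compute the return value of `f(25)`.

3

LOAD_FAST_LOAD_FAST a,a → push 25,25
BINARY_OP * → 25 * 25 = 625
LOAD_FAST_LOAD_FAST a,a → push 25,25
BINARY_OP & → 25 & 25 = 25
BINARY_OP + → 625 + 25 = 650
STORE_FAST t → t=650
LOAD_CONST → push 2
LOAD_FAST t → push 650
BINARY_OP + → 2 + 650 = 652
LOAD_FAST t → push 650
BINARY_OP // → 652 // 650 = 1
STORE_FAST p → p=1
LOAD_CONST → push 0
STORE_FAST i → i=0
LOAD_FAST i → push 0
LOAD_CONST → push 4
COMPARE_OP bool(<) → 0 vs 4 = True
POP_JUMP_IF_FALSE → pop True; no jump
LOAD_FAST_LOAD_FAST t,p → push 650,1
BINARY_OP + → 650 + 1 = 651
STORE_FAST t → t=651
LOAD_FAST_LOAD_FAST t,i → push 651,0
BINARY_OP & → 651 & 0 = 0
STORE_FAST t → t=0
LOAD_FAST i → push 0
LOAD_CONST → push 1
BINARY_OP + → 0 + 1 = 1
STORE_FAST i → i=1
LOAD_FAST i → push 1
LOAD_CONST → push 4
COMPARE_OP bool(<) → 1 vs 4 = True
POP_JUMP_IF_FALSE → pop True; no jump
LOAD_FAST_LOAD_FAST t,p → push 0,1
BINARY_OP + → 0 + 1 = 1
STORE_FAST t → t=1
LOAD_FAST_LOAD_FAST t,i → push 1,1
BINARY_OP & → 1 & 1 = 1
STORE_FAST t → t=1
LOAD_FAST i → push 1
LOAD_CONST → push 1
BINARY_OP + → 1 + 1 = 2
STORE_FAST i → i=2
LOAD_FAST i → push 2
LOAD_CONST → push 4
COMPARE_OP bool(<) → 2 vs 4 = True
POP_JUMP_IF_FALSE → pop True; no jump
LOAD_FAST_LOAD_FAST t,p → push 1,1
BINARY_OP + → 1 + 1 = 2
STORE_FAST t → t=2
LOAD_FAST_LOAD_FAST t,i → push 2,2
BINARY_OP & → 2 & 2 = 2
STORE_FAST t → t=2
LOAD_FAST i → push 2
LOAD_CONST → push 1
BINARY_OP + → 2 + 1 = 3
STORE_FAST i → i=3
LOAD_FAST i → push 3
LOAD_CONST → push 4
COMPARE_OP bool(<) → 3 vs 4 = True
POP_JUMP_IF_FALSE → pop True; no jump
LOAD_FAST_LOAD_FAST t,p → push 2,1
BINARY_OP + → 2 + 1 = 3
STORE_FAST t → t=3
LOAD_FAST_LOAD_FAST t,i → push 3,3
BINARY_OP & → 3 & 3 = 3
STORE_FAST t → t=3
LOAD_FAST i → push 3
LOAD_CONST → push 1
BINARY_OP + → 3 + 1 = 4
STORE_FAST i → i=4
LOAD_FAST i → push 4
LOAD_CONST → push 4
COMPARE_OP bool(<) → 4 vs 4 = False
POP_JUMP_IF_FALSE → pop False; jump
LOAD_FAST t → push 3
RETURN_VALUE → return 3.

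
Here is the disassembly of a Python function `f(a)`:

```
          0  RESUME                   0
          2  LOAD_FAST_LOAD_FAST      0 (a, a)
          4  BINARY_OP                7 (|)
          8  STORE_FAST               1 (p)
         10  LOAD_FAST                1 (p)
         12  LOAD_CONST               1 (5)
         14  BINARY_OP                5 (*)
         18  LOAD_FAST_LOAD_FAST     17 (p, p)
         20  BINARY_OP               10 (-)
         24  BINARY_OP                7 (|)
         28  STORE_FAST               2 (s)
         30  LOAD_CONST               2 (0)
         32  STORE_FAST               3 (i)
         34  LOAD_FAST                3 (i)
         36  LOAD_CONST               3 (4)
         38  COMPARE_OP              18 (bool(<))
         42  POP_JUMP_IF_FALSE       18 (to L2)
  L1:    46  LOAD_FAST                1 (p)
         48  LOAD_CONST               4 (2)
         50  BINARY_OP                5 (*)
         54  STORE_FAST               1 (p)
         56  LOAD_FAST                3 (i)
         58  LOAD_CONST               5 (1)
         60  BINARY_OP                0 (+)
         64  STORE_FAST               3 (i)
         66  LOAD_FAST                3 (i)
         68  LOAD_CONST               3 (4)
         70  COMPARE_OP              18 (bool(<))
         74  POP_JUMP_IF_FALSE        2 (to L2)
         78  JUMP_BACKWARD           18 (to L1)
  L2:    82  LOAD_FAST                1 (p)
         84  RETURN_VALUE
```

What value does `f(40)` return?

640

LOAD_FAST_LOAD_FAST a,a → push 40,40. Stack: [40, 40]
BINARY_OP | → 40 | 40 = 40. Stack: [40]
STORE_FAST p → p=40. Stack: []
LOAD_FAST p → push 40. Stack: [40]
LOAD_CONST → push 5. Stack: [40, 5]
BINARY_OP * → 40 * 5 = 200. Stack: [200]
LOAD_FAST_LOAD_FAST p,p → push 40,40. Stack: [200, 40, 40]
BINARY_OP - → 40 - 40 = 0. Stack: [200, 0]
BINARY_OP | → 200 | 0 = 200. Stack: [200]
STORE_FAST s → s=200. Stack: []
LOAD_CONST → push 0. Stack: [0]
STORE_FAST i → i=0. Stack: []
LOAD_FAST i → push 0. Stack: [0]
LOAD_CONST → push 4. Stack: [0, 4]
COMPARE_OP bool(<) → 0 vs 4 = True. Stack: [True]
POP_JUMP_IF_FALSE → pop True; no jump. Stack: []
LOAD_FAST p → push 40. Stack: [40]
LOAD_CONST → push 2. Stack: [40, 2]
BINARY_OP * → 40 * 2 = 80. Stack: [80]
STORE_FAST p → p=80. Stack: []
LOAD_FAST i → push 0. Stack: [0]
LOAD_CONST → push 1. Stack: [0, 1]
BINARY_OP + → 0 + 1 = 1. Stack: [1]
STORE_FAST i → i=1. Stack: []
LOAD_FAST i → push 1. Stack: [1]
LOAD_CONST → push 4. Stack: [1, 4]
COMPARE_OP bool(<) → 1 vs 4 = True. Stack: [True]
POP_JUMP_IF_FALSE → pop True; no jump. Stack: []
LOAD_FAST p → push 80. Stack: [80]
LOAD_CONST → push 2. Stack: [80, 2]
BINARY_OP * → 80 * 2 = 160. Stack: [160]
STORE_FAST p → p=160. Stack: []
LOAD_FAST i → push 1. Stack: [1]
LOAD_CONST → push 1. Stack: [1, 1]
BINARY_OP + → 1 + 1 = 2. Stack: [2]
STORE_FAST i → i=2. Stack: []
LOAD_FAST i → push 2. Stack: [2]
LOAD_CONST → push 4. Stack: [2, 4]
COMPARE_OP bool(<) → 2 vs 4 = True. Stack: [True]
POP_JUMP_IF_FALSE → pop True; no jump. Stack: []
LOAD_FAST p → push 160. Stack: [160]
LOAD_CONST → push 2. Stack: [160, 2]
BINARY_OP * → 160 * 2 = 320. Stack: [320]
STORE_FAST p → p=320. Stack: []
LOAD_FAST i → push 2. Stack: [2]
LOAD_CONST → push 1. Stack: [2, 1]
BINARY_OP + → 2 + 1 = 3. Stack: [3]
STORE_FAST i → i=3. Stack: []
LOAD_FAST i → push 3. Stack: [3]
LOAD_CONST → push 4. Stack: [3, 4]
COMPARE_OP bool(<) → 3 vs 4 = True. Stack: [True]
POP_JUMP_IF_FALSE → pop True; no jump. Stack: []
LOAD_FAST p → push 320. Stack: [320]
LOAD_CONST → push 2. Stack: [320, 2]
BINARY_OP * → 320 * 2 = 640. Stack: [640]
STORE_FAST p → p=640. Stack: []
LOAD_FAST i → push 3. Stack: [3]
LOAD_CONST → push 1. Stack: [3, 1]
BINARY_OP + → 3 + 1 = 4. Stack: [4]
STORE_FAST i → i=4. Stack: []
LOAD_FAST i → push 4. Stack: [4]
LOAD_CONST → push 4. Stack: [4, 4]
COMPARE_OP bool(<) → 4 vs 4 = False. Stack: [False]
POP_JUMP_IF_FALSE → pop False; jump. Stack: []
LOAD_FAST p → push 640. Stack: [640]
RETURN_VALUE → return 640.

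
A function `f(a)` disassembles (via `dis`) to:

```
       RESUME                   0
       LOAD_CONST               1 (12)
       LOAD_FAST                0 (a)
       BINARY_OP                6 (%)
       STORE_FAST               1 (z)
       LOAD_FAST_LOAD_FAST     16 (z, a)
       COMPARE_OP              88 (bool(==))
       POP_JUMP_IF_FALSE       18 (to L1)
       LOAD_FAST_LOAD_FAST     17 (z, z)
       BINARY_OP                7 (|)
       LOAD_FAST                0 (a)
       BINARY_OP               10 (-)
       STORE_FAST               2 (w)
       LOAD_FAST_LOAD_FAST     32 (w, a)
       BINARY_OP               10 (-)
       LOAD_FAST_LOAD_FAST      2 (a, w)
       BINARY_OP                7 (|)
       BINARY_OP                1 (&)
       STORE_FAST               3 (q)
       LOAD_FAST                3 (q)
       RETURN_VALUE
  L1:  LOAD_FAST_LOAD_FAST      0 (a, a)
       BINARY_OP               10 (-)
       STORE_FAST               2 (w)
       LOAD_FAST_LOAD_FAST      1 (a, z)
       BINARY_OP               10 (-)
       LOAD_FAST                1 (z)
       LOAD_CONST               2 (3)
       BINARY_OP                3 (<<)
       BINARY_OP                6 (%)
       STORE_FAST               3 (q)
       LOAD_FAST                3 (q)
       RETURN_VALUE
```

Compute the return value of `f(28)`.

16

LOAD_CONST → push 12. Stack: [12]
LOAD_FAST a → push 28. Stack: [12, 28]
BINARY_OP % → 12 % 28 = 12. Stack: [12]
STORE_FAST z → z=12. Stack: []
LOAD_FAST_LOAD_FAST z,a → push 12,28. Stack: [12, 28]
COMPARE_OP bool(==) → 12 vs 28 = False. Stack: [False]
POP_JUMP_IF_FALSE → pop False; jump. Stack: []
LOAD_FAST_LOAD_FAST a,a → push 28,28. Stack: [28, 28]
BINARY_OP - → 28 - 28 = 0. Stack: [0]
STORE_FAST w → w=0. Stack: []
LOAD_FAST_LOAD_FAST a,z → push 28,12. Stack: [28, 12]
BINARY_OP - → 28 - 12 = 16. Stack: [16]
LOAD_FAST z → push 12. Stack: [16, 12]
LOAD_CONST → push 3. Stack: [16, 12, 3]
BINARY_OP << → 12 << 3 = 96. Stack: [16, 96]
BINARY_OP % → 16 % 96 = 16. Stack: [16]
STORE_FAST q → q=16. Stack: []
LOAD_FAST q → push 16. Stack: [16]
RETURN_VALUE → return 16.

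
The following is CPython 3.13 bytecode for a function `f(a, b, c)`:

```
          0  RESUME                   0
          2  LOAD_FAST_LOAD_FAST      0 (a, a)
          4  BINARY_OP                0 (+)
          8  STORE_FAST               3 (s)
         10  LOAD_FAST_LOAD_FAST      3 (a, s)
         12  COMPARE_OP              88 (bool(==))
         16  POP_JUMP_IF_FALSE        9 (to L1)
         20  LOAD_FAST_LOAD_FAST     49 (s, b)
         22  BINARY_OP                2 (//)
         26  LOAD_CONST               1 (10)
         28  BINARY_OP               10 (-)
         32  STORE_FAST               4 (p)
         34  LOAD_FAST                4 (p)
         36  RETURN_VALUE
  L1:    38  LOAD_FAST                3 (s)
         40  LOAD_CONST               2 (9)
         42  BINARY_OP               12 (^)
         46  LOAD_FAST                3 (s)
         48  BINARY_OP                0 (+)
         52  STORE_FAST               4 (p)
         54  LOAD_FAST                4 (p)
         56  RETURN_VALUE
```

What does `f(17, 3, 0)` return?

LOAD_FAST_LOAD_FAST a,a → push 17,17. Stack: [17, 17]
BINARY_OP + → 17 + 17 = 34. Stack: [34]
STORE_FAST s → s=34. Stack: []
LOAD_FAST_LOAD_FAST a,s → push 17,34. Stack: [17, 34]
COMPARE_OP bool(==) → 17 vs 34 = False. Stack: [False]
POP_JUMP_IF_FALSE → pop False; jump. Stack: []
LOAD_FAST s → push 34. Stack: [34]
LOAD_CONST → push 9. Stack: [34, 9]
BINARY_OP ^ → 34 ^ 9 = 43. Stack: [43]
LOAD_FAST s → push 34. Stack: [43, 34]
BINARY_OP + → 43 + 34 = 77. Stack: [77]
STORE_FAST p → p=77. Stack: []
LOAD_FAST p → push 77. Stack: [77]
RETURN_VALUE → return 77.

77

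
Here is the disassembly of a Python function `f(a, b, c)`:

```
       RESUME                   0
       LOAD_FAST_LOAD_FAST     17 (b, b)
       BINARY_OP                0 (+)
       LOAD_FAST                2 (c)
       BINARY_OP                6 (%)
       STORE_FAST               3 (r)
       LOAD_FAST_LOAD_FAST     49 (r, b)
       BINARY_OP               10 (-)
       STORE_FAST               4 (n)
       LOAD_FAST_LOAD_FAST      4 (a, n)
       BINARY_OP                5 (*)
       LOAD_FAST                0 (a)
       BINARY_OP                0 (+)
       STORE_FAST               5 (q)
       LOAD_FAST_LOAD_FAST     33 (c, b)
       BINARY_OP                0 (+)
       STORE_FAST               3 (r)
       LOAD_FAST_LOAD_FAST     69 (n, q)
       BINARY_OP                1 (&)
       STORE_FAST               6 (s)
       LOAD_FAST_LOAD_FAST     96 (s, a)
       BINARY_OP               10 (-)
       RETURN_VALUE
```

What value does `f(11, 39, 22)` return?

-299

LOAD_FAST_LOAD_FAST b,b → push 39,39. Stack: [39, 39]
BINARY_OP + → 39 + 39 = 78. Stack: [78]
LOAD_FAST c → push 22. Stack: [78, 22]
BINARY_OP % → 78 % 22 = 12. Stack: [12]
STORE_FAST r → r=12. Stack: []
LOAD_FAST_LOAD_FAST r,b → push 12,39. Stack: [12, 39]
BINARY_OP - → 12 - 39 = -27. Stack: [-27]
STORE_FAST n → n=-27. Stack: []
LOAD_FAST_LOAD_FAST a,n → push 11,-27. Stack: [11, -27]
BINARY_OP * → 11 * -27 = -297. Stack: [-297]
LOAD_FAST a → push 11. Stack: [-297, 11]
BINARY_OP + → -297 + 11 = -286. Stack: [-286]
STORE_FAST q → q=-286. Stack: []
LOAD_FAST_LOAD_FAST c,b → push 22,39. Stack: [22, 39]
BINARY_OP + → 22 + 39 = 61. Stack: [61]
STORE_FAST r → r=61. Stack: []
LOAD_FAST_LOAD_FAST n,q → push -27,-286. Stack: [-27, -286]
BINARY_OP & → -27 & -286 = -288. Stack: [-288]
STORE_FAST s → s=-288. Stack: []
LOAD_FAST_LOAD_FAST s,a → push -288,11. Stack: [-288, 11]
BINARY_OP - → -288 - 11 = -299. Stack: [-299]
RETURN_VALUE → return -299.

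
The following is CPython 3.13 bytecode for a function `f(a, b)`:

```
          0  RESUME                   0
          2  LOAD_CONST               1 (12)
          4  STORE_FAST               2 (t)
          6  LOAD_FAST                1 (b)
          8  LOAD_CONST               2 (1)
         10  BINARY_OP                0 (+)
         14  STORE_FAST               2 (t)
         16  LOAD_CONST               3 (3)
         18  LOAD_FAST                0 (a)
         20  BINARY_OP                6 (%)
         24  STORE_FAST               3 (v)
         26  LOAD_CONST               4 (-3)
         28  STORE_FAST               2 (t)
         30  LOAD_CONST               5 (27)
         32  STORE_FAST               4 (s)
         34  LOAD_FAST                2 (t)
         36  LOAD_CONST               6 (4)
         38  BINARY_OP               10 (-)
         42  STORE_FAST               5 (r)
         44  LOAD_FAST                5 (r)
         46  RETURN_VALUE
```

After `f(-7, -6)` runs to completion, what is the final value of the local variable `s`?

LOAD_CONST → push 12. Stack: [12]
STORE_FAST t → t=12. Stack: []
LOAD_FAST b → push -6. Stack: [-6]
LOAD_CONST → push 1. Stack: [-6, 1]
BINARY_OP + → -6 + 1 = -5. Stack: [-5]
STORE_FAST t → t=-5. Stack: []
LOAD_CONST → push 3. Stack: [3]
LOAD_FAST a → push -7. Stack: [3, -7]
BINARY_OP % → 3 % -7 = -4. Stack: [-4]
STORE_FAST v → v=-4. Stack: []
LOAD_CONST → push -3. Stack: [-3]
STORE_FAST t → t=-3. Stack: []
LOAD_CONST → push 27. Stack: [27]
STORE_FAST s → s=27. Stack: []
LOAD_FAST t → push -3. Stack: [-3]
LOAD_CONST → push 4. Stack: [-3, 4]
BINARY_OP - → -3 - 4 = -7. Stack: [-7]
STORE_FAST r → r=-7. Stack: []
LOAD_FAST r → push -7. Stack: [-7]
RETURN_VALUE → return -7.

27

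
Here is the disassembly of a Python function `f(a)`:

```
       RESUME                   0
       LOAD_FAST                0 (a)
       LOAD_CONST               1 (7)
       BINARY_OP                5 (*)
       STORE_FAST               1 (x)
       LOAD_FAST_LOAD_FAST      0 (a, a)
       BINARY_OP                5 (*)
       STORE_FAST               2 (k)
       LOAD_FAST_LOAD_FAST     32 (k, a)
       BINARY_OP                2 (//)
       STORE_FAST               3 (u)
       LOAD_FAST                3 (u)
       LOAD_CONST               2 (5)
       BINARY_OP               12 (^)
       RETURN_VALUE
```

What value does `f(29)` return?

LOAD_FAST a → push 29. Stack: [29]
LOAD_CONST → push 7. Stack: [29, 7]
BINARY_OP * → 29 * 7 = 203. Stack: [203]
STORE_FAST x → x=203. Stack: []
LOAD_FAST_LOAD_FAST a,a → push 29,29. Stack: [29, 29]
BINARY_OP * → 29 * 29 = 841. Stack: [841]
STORE_FAST k → k=841. Stack: []
LOAD_FAST_LOAD_FAST k,a → push 841,29. Stack: [841, 29]
BINARY_OP // → 841 // 29 = 29. Stack: [29]
STORE_FAST u → u=29. Stack: []
LOAD_FAST u → push 29. Stack: [29]
LOAD_CONST → push 5. Stack: [29, 5]
BINARY_OP ^ → 29 ^ 5 = 24. Stack: [24]
RETURN_VALUE → return 24.

24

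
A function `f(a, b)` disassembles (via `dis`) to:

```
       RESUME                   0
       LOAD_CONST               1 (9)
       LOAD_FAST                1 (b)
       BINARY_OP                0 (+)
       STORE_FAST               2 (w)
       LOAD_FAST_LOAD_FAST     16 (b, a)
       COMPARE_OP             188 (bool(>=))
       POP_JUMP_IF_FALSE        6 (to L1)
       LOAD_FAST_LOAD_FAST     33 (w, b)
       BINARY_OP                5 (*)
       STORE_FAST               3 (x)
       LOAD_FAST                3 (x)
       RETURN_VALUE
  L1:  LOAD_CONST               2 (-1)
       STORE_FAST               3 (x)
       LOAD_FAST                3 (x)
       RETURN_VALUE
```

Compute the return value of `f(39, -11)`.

-1

LOAD_CONST → push 9. Stack: [9]
LOAD_FAST b → push -11. Stack: [9, -11]
BINARY_OP + → 9 + -11 = -2. Stack: [-2]
STORE_FAST w → w=-2. Stack: []
LOAD_FAST_LOAD_FAST b,a → push -11,39. Stack: [-11, 39]
COMPARE_OP bool(>=) → -11 vs 39 = False. Stack: [False]
POP_JUMP_IF_FALSE → pop False; jump. Stack: []
LOAD_CONST → push -1. Stack: [-1]
STORE_FAST x → x=-1. Stack: []
LOAD_FAST x → push -1. Stack: [-1]
RETURN_VALUE → return -1.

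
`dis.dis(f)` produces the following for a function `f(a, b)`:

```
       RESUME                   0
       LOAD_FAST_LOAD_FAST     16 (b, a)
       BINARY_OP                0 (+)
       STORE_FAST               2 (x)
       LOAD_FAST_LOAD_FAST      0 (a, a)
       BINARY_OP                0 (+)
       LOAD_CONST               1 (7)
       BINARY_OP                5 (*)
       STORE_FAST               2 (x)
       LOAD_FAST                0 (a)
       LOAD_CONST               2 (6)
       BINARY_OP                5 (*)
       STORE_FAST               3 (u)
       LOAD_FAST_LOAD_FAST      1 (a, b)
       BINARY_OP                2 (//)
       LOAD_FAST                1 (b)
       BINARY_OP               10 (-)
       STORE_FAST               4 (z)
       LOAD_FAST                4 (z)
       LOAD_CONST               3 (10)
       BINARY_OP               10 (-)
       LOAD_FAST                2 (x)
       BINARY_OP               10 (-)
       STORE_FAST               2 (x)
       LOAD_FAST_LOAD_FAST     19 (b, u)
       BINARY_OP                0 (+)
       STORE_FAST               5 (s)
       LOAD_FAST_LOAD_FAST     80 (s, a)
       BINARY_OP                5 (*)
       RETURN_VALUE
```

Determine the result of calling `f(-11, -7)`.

LOAD_FAST_LOAD_FAST b,a → push -7,-11. Stack: [-7, -11]
BINARY_OP + → -7 + -11 = -18. Stack: [-18]
STORE_FAST x → x=-18. Stack: []
LOAD_FAST_LOAD_FAST a,a → push -11,-11. Stack: [-11, -11]
BINARY_OP + → -11 + -11 = -22. Stack: [-22]
LOAD_CONST → push 7. Stack: [-22, 7]
BINARY_OP * → -22 * 7 = -154. Stack: [-154]
STORE_FAST x → x=-154. Stack: []
LOAD_FAST a → push -11. Stack: [-11]
LOAD_CONST → push 6. Stack: [-11, 6]
BINARY_OP * → -11 * 6 = -66. Stack: [-66]
STORE_FAST u → u=-66. Stack: []
LOAD_FAST_LOAD_FAST a,b → push -11,-7. Stack: [-11, -7]
BINARY_OP // → -11 // -7 = 1. Stack: [1]
LOAD_FAST b → push -7. Stack: [1, -7]
BINARY_OP - → 1 - -7 = 8. Stack: [8]
STORE_FAST z → z=8. Stack: []
LOAD_FAST z → push 8. Stack: [8]
LOAD_CONST → push 10. Stack: [8, 10]
BINARY_OP - → 8 - 10 = -2. Stack: [-2]
LOAD_FAST x → push -154. Stack: [-2, -154]
BINARY_OP - → -2 - -154 = 152. Stack: [152]
STORE_FAST x → x=152. Stack: []
LOAD_FAST_LOAD_FAST b,u → push -7,-66. Stack: [-7, -66]
BINARY_OP + → -7 + -66 = -73. Stack: [-73]
STORE_FAST s → s=-73. Stack: []
LOAD_FAST_LOAD_FAST s,a → push -73,-11. Stack: [-73, -11]
BINARY_OP * → -73 * -11 = 803. Stack: [803]
RETURN_VALUE → return 803.

803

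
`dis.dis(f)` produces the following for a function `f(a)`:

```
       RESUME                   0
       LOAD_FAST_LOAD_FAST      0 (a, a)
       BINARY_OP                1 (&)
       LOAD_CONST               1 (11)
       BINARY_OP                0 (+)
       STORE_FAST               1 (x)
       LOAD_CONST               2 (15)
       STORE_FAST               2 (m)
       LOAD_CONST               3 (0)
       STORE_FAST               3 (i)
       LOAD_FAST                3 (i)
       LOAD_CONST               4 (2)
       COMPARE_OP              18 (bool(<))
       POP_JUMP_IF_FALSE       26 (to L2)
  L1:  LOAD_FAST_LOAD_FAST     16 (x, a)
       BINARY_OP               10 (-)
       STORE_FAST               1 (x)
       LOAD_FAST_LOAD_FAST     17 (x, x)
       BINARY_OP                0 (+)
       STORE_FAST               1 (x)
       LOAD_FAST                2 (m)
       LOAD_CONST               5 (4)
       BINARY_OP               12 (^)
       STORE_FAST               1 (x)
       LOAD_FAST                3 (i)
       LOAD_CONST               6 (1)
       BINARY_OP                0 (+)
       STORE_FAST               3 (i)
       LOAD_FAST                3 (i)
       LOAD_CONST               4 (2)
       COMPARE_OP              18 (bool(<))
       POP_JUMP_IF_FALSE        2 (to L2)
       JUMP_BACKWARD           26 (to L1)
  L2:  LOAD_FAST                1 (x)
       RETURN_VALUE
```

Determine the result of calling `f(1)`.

LOAD_FAST_LOAD_FAST a,a → push 1,1. Stack: [1, 1]
BINARY_OP & → 1 & 1 = 1. Stack: [1]
LOAD_CONST → push 11. Stack: [1, 11]
BINARY_OP + → 1 + 11 = 12. Stack: [12]
STORE_FAST x → x=12. Stack: []
LOAD_CONST → push 15. Stack: [15]
STORE_FAST m → m=15. Stack: []
LOAD_CONST → push 0. Stack: [0]
STORE_FAST i → i=0. Stack: []
LOAD_FAST i → push 0. Stack: [0]
LOAD_CONST → push 2. Stack: [0, 2]
COMPARE_OP bool(<) → 0 vs 2 = True. Stack: [True]
POP_JUMP_IF_FALSE → pop True; no jump. Stack: []
LOAD_FAST_LOAD_FAST x,a → push 12,1. Stack: [12, 1]
BINARY_OP - → 12 - 1 = 11. Stack: [11]
STORE_FAST x → x=11. Stack: []
LOAD_FAST_LOAD_FAST x,x → push 11,11. Stack: [11, 11]
BINARY_OP + → 11 + 11 = 22. Stack: [22]
STORE_FAST x → x=22. Stack: []
LOAD_FAST m → push 15. Stack: [15]
LOAD_CONST → push 4. Stack: [15, 4]
BINARY_OP ^ → 15 ^ 4 = 11. Stack: [11]
STORE_FAST x → x=11. Stack: []
LOAD_FAST i → push 0. Stack: [0]
LOAD_CONST → push 1. Stack: [0, 1]
BINARY_OP + → 0 + 1 = 1. Stack: [1]
STORE_FAST i → i=1. Stack: []
LOAD_FAST i → push 1. Stack: [1]
LOAD_CONST → push 2. Stack: [1, 2]
COMPARE_OP bool(<) → 1 vs 2 = True. Stack: [True]
POP_JUMP_IF_FALSE → pop True; no jump. Stack: []
LOAD_FAST_LOAD_FAST x,a → push 11,1. Stack: [11, 1]
BINARY_OP - → 11 - 1 = 10. Stack: [10]
STORE_FAST x → x=10. Stack: []
LOAD_FAST_LOAD_FAST x,x → push 10,10. Stack: [10, 10]
BINARY_OP + → 10 + 10 = 20. Stack: [20]
STORE_FAST x → x=20. Stack: []
LOAD_FAST m → push 15. Stack: [15]
LOAD_CONST → push 4. Stack: [15, 4]
BINARY_OP ^ → 15 ^ 4 = 11. Stack: [11]
STORE_FAST x → x=11. Stack: []
LOAD_FAST i → push 1. Stack: [1]
LOAD_CONST → push 1. Stack: [1, 1]
BINARY_OP + → 1 + 1 = 2. Stack: [2]
STORE_FAST i → i=2. Stack: []
LOAD_FAST i → push 2. Stack: [2]
LOAD_CONST → push 2. Stack: [2, 2]
COMPARE_OP bool(<) → 2 vs 2 = False. Stack: [False]
POP_JUMP_IF_FALSE → pop False; jump. Stack: []
LOAD_FAST x → push 11. Stack: [11]
RETURN_VALUE → return 11.

11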